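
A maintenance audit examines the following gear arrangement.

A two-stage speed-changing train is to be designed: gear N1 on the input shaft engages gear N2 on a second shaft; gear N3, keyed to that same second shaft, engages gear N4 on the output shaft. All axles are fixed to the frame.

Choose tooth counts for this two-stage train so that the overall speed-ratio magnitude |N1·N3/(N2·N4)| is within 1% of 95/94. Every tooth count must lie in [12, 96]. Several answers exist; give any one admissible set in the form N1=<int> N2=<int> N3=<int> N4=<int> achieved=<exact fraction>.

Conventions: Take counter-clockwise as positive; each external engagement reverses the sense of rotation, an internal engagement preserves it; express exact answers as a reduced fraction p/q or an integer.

N1=15 N2=12 N3=38 N4=47 achieved=95/94

design class (target 95/94): fixed-axis compound train
target = 95/94 in lowest terms: an exact hit needs N1·N3 = k·95 and N2·N4 = k·94 for one integer k, every count in [12, 96]; additionally prefer no 1:1 stage (N1 ≠ N2, N3 ≠ N4)
k = 1…5: no 1:1-free in-range split of k·95 and k·94 into factor pairs; take k = 6
k = 6: N1·N3 = 570 = 15·38, N2·N4 = 564 = 12·47
achieved = 15·38/(12·47) = 95/94; |achieved − target| = 0 ≤ 19/1880 ✓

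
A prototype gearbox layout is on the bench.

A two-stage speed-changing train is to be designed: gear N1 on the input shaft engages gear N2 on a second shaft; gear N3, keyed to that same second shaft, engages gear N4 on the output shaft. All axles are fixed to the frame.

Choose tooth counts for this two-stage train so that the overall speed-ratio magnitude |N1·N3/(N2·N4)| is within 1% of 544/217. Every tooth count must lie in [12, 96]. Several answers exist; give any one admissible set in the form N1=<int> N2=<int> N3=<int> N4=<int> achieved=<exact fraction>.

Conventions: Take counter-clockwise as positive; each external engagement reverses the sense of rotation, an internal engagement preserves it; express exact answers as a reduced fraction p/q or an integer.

N1=16 N2=14 N3=68 N4=31 achieved=544/217

class = fixed-axis compound train [2-stage, 544/217 wanted]
target = 544/217 in lowest terms: an exact hit needs N1·N3 = k·544 and N2·N4 = k·217 for one integer k, every count in [12, 96]; additionally prefer no 1:1 stage (N1 ≠ N2, N3 ≠ N4)
k = 1: no 1:1-free in-range split of k·544 and k·217 into factor pairs; take k = 2
k = 2: N1·N3 = 1088 = 16·68, N2·N4 = 434 = 14·31
achieved = 16·68/(14·31) = 544/217; |achieved − target| = 0 ≤ 136/5425 ✓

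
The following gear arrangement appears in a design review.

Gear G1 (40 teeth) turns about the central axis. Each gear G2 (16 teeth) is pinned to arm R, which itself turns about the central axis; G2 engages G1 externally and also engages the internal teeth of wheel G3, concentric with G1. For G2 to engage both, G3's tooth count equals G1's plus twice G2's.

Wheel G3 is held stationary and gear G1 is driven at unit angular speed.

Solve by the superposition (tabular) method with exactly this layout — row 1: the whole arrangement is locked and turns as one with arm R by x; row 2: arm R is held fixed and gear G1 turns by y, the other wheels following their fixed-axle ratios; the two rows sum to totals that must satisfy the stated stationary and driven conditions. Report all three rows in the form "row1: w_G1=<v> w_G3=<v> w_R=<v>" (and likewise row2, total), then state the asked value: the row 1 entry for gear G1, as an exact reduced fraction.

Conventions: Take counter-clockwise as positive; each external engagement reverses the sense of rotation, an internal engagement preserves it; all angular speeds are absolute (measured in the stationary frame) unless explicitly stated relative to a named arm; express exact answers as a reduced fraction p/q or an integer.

topology: planetary set — G1 40T / G2 16T / G3 72T, arm = carrier (Willis)
superposition row 1 [locked train]: every member turns x
row 2 (arm held, sun turns y): ω_ring = −(40/72)·y, ω_arm = 0
boundary: total ω_ring = x − (40/72)·y = 0 and total ω_sun = x + y = 1  ⇒  y = 9/14, x = 5/14
row 2 ring = −(40/72)·9/14 = -5/14
totals (row 1 + row 2): sun 5/14 + 9/14 = 1, ring 5/14 + (-5/14) = 0, arm 5/14 + 0 = 5/14
asked cell (row1, sun) = 5/14

row1: w_G1=5/14 w_G3=5/14 w_R=5/14
row2: w_G1=9/14 w_G3=-5/14 w_R=0
total: w_G1=1 w_G3=0 w_R=5/14
asked value: 5/14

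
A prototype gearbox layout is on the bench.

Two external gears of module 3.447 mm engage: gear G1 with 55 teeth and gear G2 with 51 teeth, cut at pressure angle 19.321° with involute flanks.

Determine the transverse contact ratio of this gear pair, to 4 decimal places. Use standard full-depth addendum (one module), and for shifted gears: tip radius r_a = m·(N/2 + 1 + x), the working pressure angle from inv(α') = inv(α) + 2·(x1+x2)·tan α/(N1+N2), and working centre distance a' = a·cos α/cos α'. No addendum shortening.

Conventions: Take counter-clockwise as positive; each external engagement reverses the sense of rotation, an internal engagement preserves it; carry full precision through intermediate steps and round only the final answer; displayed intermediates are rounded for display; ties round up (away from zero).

single-mesh involute tooth geometry (55T engaging 51T at module 3.447)
base radii: r_b1 = 89.453763, r_b2 = 82.948034
tip radii: r_a1 = 98.239500, r_a2 = 91.345500
no profile shift: α' = α, a' = a
action lengths: √(r_a1²−r_b1²) = 40.608173, √(r_a2²−r_b2²) = 38.257339
base pitch p_b = π·m·cos α = 10.219174
CR = (40.608173 + 38.257339 − 182.691000·sin 19.32100°)/10.219174 = 1.802525
contact ratio ≈ 1.8025

1.8025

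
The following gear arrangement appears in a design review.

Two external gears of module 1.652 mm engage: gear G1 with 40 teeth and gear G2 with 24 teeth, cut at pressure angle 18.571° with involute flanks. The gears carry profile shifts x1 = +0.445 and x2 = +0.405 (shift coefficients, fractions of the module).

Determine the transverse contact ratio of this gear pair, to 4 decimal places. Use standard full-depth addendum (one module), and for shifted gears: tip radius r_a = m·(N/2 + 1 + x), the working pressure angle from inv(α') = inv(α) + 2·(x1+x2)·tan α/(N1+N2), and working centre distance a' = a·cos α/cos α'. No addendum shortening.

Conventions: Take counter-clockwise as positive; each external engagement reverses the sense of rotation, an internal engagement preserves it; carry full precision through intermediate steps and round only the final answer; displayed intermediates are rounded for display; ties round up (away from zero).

1.5802

topology: single-mesh involute geometry — m = 1.652, 40T/24T pair
base radii: r_b1 = 31.319598, r_b2 = 18.791759
tip radii: r_a1 = 35.427140, r_a2 = 22.145060
inv(α') = inv(18.571°) + 2·(+0.445+0.405)·tan α/(40+24) = 0.02077302  ⇒  α' = 22.24931°
a' = a·cos α / cos α' = 52.8640·cos 18.571°/cos 22.24931° = 54.142535
action lengths: √(r_a1²−r_b1²) = 16.557929, √(r_a2²−r_b2²) = 11.716377
base pitch p_b = π·m·cos α = 4.919671
CR = (16.557929 + 11.716377 − 54.142535·sin 22.24931°)/4.919671 = 1.580170
contact ratio ≈ 1.5802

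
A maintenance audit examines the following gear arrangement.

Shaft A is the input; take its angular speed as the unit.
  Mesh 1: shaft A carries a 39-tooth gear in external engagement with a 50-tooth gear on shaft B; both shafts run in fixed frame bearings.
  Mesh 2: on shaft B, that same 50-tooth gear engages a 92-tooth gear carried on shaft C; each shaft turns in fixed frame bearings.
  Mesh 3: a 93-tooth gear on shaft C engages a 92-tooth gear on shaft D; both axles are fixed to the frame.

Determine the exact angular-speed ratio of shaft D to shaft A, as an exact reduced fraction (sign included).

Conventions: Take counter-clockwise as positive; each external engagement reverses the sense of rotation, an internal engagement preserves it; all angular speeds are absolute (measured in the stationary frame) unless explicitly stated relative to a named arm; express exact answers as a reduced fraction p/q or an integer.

class = fixed-axis compound train [3 meshes; 3 ratios multiply, 3 sense flips]
mesh 1 [39T→50T]: running ratio 39/50, sense −
mesh 2 [50T→92T]: running ratio 39/92, sense +
mesh 3 [93T→92T]: running ratio 3627/8464, sense −
ω_out/ω_in = -3627/8464

-3627/8464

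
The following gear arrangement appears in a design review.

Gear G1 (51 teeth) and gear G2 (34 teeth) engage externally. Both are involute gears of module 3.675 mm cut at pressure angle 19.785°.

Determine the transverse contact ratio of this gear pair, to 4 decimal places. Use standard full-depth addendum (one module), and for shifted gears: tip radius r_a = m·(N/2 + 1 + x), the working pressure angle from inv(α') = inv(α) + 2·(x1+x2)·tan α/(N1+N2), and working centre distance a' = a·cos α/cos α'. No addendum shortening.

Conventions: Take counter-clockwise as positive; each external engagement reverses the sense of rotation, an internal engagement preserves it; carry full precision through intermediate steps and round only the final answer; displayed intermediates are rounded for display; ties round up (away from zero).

1.7301

single-mesh involute tooth geometry (51T engaging 34T at module 3.675)
base radii: r_b1 = 88.180597, r_b2 = 58.787064
tip radii: r_a1 = 97.387500, r_a2 = 66.150000
no profile shift: α' = α, a' = a
action lengths: √(r_a1²−r_b1²) = 41.334097, √(r_a2²−r_b2²) = 30.329912
base pitch p_b = π·m·cos α = 10.863824
CR = (41.334097 + 30.329912 − 156.187500·sin 19.78500°)/10.863824 = 1.730132
contact ratio ≈ 1.7301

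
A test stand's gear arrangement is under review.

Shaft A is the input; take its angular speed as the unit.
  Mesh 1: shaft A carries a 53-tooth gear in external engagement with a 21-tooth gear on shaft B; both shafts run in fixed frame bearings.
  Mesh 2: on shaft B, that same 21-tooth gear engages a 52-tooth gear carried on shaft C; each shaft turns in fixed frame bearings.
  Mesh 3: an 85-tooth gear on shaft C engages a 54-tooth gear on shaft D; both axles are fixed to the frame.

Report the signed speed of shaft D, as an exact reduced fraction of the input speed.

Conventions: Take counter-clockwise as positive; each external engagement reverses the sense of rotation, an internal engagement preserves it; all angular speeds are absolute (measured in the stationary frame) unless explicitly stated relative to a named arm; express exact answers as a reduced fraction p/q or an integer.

-4505/2808

3-mesh fixed-axis compound train (all bearings frame-fixed)
mesh 1 [53T→21T]: |ω|/ω_in = 1×53/21 = 53/21, sense flips to −
mesh 2 [21T→52T]: |ω|/ω_in = (53/21)×21/52 = 53/52, sense flips to +
mesh 3 [85T→54T]: |ω|/ω_in = (53/52)×85/54 = 4505/2808, sense flips to −
signed output speed (× input speed) = -4505/2808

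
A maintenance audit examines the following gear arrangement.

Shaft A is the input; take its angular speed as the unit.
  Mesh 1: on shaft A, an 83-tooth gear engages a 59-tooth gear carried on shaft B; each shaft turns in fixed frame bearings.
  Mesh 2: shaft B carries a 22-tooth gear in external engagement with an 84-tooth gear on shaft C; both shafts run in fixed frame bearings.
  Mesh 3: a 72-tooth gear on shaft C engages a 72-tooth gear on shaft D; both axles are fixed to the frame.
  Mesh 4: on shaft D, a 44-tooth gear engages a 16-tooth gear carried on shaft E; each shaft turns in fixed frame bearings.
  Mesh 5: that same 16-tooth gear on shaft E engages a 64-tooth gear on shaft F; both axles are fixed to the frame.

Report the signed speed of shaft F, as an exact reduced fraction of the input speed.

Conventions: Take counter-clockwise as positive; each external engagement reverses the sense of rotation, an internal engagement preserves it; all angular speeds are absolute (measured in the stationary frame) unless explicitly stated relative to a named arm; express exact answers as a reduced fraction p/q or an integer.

5-mesh fixed-axis compound train (all bearings frame-fixed)
mesh 1 [83T→59T]: |ω|/ω_in = 1×83/59 = 83/59, sense flips to −
mesh 2 [22T→84T]: |ω|/ω_in = (83/59)×22/84 = 913/2478, sense flips to +
mesh 3 [72T→72T]: |ω|/ω_in = (913/2478)×72/72 = 913/2478, sense flips to −
mesh 4 [44T→16T]: |ω|/ω_in = (913/2478)×44/16 = 10043/9912, sense flips to +
mesh 5 [16T→64T]: |ω|/ω_in = (10043/9912)×16/64 = 10043/39648, sense flips to −
signed output speed (× input speed) = -10043/39648

-10043/39648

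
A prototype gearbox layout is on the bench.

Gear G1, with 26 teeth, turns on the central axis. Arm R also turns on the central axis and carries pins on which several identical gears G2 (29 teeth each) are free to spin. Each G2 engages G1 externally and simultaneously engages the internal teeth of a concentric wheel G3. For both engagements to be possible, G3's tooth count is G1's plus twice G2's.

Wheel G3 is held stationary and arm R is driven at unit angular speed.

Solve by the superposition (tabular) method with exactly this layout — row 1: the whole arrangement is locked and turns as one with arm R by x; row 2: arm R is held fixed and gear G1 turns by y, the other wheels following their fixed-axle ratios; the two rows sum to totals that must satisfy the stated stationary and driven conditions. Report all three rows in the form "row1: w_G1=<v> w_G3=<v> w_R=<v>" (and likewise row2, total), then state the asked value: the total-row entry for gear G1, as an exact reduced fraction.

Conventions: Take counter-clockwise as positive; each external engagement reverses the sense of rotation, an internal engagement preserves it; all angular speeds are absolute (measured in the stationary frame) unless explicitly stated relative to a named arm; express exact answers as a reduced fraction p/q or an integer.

row1: w_G1=1 w_G3=1 w_R=1
row2: w_G1=42/13 w_G3=-1 w_R=0
total: w_G1=55/13 w_G3=0 w_R=1
asked value: 55/13

recognized (axles ride arm R): planetary set, 26/29/84 teeth
superposition row 1 [locked train]: every member turns x
row 2 — arm fixed, fixed-axis ratios: sun y, ring −(26/84)·y, arm 0
boundary: total ω_ring = x − (26/84)·y = 0 and total ω_arm = x = 1  ⇒  y = 42/13, x = 1
row 2 ring = −(26/84)·42/13 = -1
totals (row 1 + row 2): sun 1 + 42/13 = 55/13, ring 1 + (-1) = 0, arm 1 + 0 = 1
asked cell (total, sun) = 55/13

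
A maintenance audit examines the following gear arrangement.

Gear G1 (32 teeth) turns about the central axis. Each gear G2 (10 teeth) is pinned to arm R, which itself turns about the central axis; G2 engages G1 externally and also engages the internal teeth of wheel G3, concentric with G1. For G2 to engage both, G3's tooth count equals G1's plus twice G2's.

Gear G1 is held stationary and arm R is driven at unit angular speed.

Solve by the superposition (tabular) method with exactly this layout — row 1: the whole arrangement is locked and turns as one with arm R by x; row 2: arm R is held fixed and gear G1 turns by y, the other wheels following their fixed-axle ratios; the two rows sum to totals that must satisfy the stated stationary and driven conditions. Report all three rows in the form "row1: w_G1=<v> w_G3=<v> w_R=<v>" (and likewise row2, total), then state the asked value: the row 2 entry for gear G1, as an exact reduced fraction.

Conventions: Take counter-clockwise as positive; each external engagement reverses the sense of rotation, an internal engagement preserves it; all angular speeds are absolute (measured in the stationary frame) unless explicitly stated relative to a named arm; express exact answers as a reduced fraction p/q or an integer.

class = planetary set [G3 = 32+2·10 = 52; Willis about the carrier]
row 1 — lock + rotate with arm: ω_sun = ω_ring = ω_arm = x
row 2 (arm held, sun turns y): ω_ring = −(32/52)·y, ω_arm = 0
boundary: total ω_sun = x + y = 0 and total ω_arm = x = 1  ⇒  y = -1, x = 1
row 2 ring = −(32/52)·(-1) = 8/13
totals (row 1 + row 2): sun 1 + (-1) = 0, ring 1 + 8/13 = 21/13, arm 1 + 0 = 1
asked cell (row2, sun) = -1

row1: w_G1=1 w_G3=1 w_R=1
row2: w_G1=-1 w_G3=8/13 w_R=0
total: w_G1=0 w_G3=21/13 w_R=1
asked value: -1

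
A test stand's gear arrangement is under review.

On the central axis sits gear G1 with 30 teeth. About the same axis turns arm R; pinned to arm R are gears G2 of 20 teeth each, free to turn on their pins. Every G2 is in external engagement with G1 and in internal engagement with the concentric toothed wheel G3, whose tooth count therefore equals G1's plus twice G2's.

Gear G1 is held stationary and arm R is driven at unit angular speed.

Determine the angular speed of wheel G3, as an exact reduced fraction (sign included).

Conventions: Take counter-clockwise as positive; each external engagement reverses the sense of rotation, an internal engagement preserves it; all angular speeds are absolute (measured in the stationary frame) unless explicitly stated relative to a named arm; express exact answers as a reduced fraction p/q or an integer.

planetary set (30T centre, 20T on arm, 70T internal) — Willis relation
ring teeth: 30 + 2·20 = 70
30(ω_sun−ω_arm) = −70(ω_ring−ω_arm),  ω_sun = 0, ω_arm = 1
ω_ring = 1 − (30/70)(0−1) = 10/7
exact speed ratio = 10/7

10/7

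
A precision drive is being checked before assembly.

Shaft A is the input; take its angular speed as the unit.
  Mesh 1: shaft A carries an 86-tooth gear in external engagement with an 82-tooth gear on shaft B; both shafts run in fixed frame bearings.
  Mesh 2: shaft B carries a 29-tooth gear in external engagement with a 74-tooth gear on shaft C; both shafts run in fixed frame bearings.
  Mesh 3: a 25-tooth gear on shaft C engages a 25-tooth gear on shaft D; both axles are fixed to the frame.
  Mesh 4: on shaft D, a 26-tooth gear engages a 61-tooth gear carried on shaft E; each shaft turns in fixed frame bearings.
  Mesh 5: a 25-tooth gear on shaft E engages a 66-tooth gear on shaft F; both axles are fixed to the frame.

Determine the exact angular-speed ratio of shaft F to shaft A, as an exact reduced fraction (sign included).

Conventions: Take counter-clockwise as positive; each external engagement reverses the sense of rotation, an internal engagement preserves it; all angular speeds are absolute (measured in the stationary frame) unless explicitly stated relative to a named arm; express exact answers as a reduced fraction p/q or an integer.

-405275/6107442

class = fixed-axis compound train [5 meshes; 5 ratios multiply, 5 sense flips]
mesh 1 [86T→82T]: running ratio 43/41, sense −
mesh 2 [29T→74T]: running ratio 1247/3034, sense +
mesh 3 [25T→25T]: running ratio 1247/3034, sense −
mesh 4 [26T→61T]: running ratio 16211/92537, sense +
mesh 5 [25T→66T]: running ratio 405275/6107442, sense −
ω_out/ω_in = -405275/6107442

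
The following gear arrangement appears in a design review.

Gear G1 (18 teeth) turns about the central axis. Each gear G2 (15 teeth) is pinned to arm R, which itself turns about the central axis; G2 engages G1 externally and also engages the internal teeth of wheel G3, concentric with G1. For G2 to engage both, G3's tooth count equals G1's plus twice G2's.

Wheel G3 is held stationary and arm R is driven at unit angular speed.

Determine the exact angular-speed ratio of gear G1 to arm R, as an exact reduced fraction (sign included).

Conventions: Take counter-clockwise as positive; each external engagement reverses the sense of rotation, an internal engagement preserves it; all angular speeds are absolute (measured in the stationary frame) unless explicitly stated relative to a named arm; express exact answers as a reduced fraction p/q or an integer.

topology: planetary set — G1 18T / G2 15T / G3 48T, arm = carrier (Willis)
ring teeth: 18 + 2·15 = 48
18(ω_sun−ω_arm) = −48(ω_ring−ω_arm),  ω_ring = 0, ω_arm = 1
ω_sun = 1 − (48/18)(0−1) = 11/3
ω_out/ω_in = 11/3

11/3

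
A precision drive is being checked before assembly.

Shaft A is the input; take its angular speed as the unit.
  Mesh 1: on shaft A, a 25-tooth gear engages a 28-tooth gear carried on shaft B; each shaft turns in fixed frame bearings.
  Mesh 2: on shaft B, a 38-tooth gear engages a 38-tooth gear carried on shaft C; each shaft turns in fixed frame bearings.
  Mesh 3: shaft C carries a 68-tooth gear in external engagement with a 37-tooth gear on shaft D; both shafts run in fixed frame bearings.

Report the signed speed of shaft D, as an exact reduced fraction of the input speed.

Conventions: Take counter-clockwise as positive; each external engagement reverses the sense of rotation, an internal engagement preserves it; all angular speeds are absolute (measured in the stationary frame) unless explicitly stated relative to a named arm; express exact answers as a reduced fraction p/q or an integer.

3-mesh fixed-axis compound train (all bearings frame-fixed)
mesh 1 [25T→28T]: |ω|/ω_in = 1×25/28 = 25/28, sense flips to −
mesh 2 [38T→38T]: |ω|/ω_in = (25/28)×38/38 = 25/28, sense flips to +
mesh 3 [68T→37T]: |ω|/ω_in = (25/28)×68/37 = 425/259, sense flips to −
signed output speed (× input speed) = -425/259

-425/259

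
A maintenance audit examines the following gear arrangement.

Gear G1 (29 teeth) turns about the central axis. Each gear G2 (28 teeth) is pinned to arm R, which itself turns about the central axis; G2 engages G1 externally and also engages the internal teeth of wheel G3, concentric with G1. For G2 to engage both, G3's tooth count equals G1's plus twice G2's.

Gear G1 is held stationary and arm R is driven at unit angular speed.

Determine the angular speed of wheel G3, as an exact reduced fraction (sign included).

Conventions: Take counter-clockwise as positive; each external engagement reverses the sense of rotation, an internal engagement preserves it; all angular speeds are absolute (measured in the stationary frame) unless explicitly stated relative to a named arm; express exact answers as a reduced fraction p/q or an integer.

topology: planetary set — G1 29T / G2 28T / G3 85T, arm = carrier (Willis)
ring teeth: 29 + 2·28 = 85
29(ω_sun−ω_arm) = −85(ω_ring−ω_arm),  ω_sun = 0, ω_arm = 1
ω_ring = 1 − (29/85)(0−1) = 114/85
exact speed ratio = 114/85

114/85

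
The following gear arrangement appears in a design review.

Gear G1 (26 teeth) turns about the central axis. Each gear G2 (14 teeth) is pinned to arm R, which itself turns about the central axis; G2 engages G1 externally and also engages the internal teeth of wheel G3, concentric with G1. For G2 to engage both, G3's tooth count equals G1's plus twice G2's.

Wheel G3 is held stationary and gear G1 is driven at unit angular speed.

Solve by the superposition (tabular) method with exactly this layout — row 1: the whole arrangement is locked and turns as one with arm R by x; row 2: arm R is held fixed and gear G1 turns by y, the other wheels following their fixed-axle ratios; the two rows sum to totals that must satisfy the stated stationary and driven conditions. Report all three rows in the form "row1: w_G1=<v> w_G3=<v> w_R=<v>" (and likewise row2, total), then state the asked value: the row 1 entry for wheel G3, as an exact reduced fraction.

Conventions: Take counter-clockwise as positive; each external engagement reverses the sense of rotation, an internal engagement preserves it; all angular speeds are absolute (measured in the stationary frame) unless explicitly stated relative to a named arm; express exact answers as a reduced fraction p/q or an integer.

row1: w_G1=13/40 w_G3=13/40 w_R=13/40
row2: w_G1=27/40 w_G3=-13/40 w_R=0
total: w_G1=1 w_G3=0 w_R=13/40
asked value: 13/40

planetary set (26T centre, 14T on arm, 54T internal) — Willis relation
row 1: whole set turns with the arm by x
row 2 — arm fixed, fixed-axis ratios: sun y, ring −(26/54)·y, arm 0
boundary: total ω_ring = x − (26/54)·y = 0 and total ω_sun = x + y = 1  ⇒  y = 27/40, x = 13/40
row 2 ring = −(26/54)·27/40 = -13/40
totals (row 1 + row 2): sun 13/40 + 27/40 = 1, ring 13/40 + (-13/40) = 0, arm 13/40 + 0 = 13/40
asked cell (row1, ring) = 13/40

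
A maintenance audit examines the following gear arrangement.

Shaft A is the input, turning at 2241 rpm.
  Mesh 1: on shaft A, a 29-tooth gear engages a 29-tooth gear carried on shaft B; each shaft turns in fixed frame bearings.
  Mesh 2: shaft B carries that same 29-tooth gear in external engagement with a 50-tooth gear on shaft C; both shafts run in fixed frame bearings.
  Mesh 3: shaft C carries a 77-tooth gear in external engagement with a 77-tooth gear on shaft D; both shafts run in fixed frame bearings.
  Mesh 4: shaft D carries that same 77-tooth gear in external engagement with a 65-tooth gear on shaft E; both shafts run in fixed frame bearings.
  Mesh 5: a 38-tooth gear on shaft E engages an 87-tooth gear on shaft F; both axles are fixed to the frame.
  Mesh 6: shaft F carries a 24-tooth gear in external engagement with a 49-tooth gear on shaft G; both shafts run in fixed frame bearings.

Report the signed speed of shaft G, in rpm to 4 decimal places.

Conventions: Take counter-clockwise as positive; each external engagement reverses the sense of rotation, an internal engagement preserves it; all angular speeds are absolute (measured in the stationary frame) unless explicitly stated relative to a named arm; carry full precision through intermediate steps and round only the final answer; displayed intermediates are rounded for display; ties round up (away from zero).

+329.4024 rpm

topology: fixed-axis compound train — 6 meshes, A→G
mesh 1 [29T→29T]: ω = 2241.0000×29/29 = 2241.0000 rpm, sense flips to −
mesh 2 [29T→50T]: ω = 2241.0000×29/50 = 1299.7800 rpm, sense flips to +
mesh 3 [77T→77T]: ω = 1299.7800×77/77 = 1299.7800 rpm, sense flips to −
mesh 4 [77T→65T]: ω = 1299.7800×77/65 = 1539.7394 rpm, sense flips to +
mesh 5 [38T→87T]: ω = 1539.7394×38/87 = 672.5298 rpm, sense flips to −
mesh 6 [24T→49T]: ω = 672.5298×24/49 = 329.4024 rpm, sense flips to +
signed output speed = +329.4024 rpm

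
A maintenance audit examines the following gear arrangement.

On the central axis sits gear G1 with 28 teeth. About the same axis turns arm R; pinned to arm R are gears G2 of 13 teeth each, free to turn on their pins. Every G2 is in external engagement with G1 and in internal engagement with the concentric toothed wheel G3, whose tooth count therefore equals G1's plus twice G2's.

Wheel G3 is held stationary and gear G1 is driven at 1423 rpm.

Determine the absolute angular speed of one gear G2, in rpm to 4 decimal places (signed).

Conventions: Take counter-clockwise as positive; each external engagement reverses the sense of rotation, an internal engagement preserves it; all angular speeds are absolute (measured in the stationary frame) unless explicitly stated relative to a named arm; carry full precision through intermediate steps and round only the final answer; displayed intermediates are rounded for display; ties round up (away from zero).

-1532.4615 rpm

class = planetary set [G3 = 28+2·13 = 54; Willis about the carrier]
normalise by the input: solve with ω_sun = 1, then scale by 1423 rpm
ring teeth: 28 + 2·13 = 54
28(ω_sun−ω_arm) = −54(ω_ring−ω_arm),  ω_ring = 0, ω_sun = 1
28(1−ω_arm) = −54(0−ω_arm)  ⇒  82·ω_arm = 28  ⇒  ω_arm = 14/41
sun–planet mesh: 28·(1−14/41) = −13·(ω_p−ω_arm)  ⇒  ω_p−ω_arm = -756/533
ω_p = 14/41 − 756/533 = -14/13
scale: ω_p = -14/13 × 1423 rpm = -1532.4615 rpm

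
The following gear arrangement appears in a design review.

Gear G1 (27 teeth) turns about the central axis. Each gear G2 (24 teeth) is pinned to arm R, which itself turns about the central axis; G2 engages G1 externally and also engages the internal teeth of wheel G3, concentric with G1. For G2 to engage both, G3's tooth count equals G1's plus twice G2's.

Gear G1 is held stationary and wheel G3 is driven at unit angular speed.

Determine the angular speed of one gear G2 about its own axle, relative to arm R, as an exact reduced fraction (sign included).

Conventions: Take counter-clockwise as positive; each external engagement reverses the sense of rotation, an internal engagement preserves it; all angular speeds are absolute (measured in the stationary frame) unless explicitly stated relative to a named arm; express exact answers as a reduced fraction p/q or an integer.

topology: planetary set — G1 27T / G2 24T / G3 75T, arm = carrier (Willis)
ring teeth: 27 + 2·24 = 75
27(ω_sun−ω_arm) = −75(ω_ring−ω_arm),  ω_sun = 0, ω_ring = 1
27(0−ω_arm) = −75(1−ω_arm)  ⇒  102·ω_arm = 75  ⇒  ω_arm = 25/34
sun–planet mesh: 27·(0−25/34) = −24·(ω_p−ω_arm)  ⇒  ω_p−ω_arm = 225/272
exact speed ratio = 225/272

225/272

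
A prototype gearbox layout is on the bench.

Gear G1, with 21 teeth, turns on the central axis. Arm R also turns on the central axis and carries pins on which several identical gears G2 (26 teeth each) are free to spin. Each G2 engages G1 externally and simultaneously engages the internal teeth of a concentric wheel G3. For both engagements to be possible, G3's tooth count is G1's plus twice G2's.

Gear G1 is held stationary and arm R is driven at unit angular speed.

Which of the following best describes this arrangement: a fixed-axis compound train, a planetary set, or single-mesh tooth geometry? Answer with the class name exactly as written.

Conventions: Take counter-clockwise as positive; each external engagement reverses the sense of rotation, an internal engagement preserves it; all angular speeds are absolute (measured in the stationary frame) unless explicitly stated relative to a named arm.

topology: planetary set — G1 21T / G2 26T / G3 73T, arm = carrier (Willis)
classification: planetary set

planetary set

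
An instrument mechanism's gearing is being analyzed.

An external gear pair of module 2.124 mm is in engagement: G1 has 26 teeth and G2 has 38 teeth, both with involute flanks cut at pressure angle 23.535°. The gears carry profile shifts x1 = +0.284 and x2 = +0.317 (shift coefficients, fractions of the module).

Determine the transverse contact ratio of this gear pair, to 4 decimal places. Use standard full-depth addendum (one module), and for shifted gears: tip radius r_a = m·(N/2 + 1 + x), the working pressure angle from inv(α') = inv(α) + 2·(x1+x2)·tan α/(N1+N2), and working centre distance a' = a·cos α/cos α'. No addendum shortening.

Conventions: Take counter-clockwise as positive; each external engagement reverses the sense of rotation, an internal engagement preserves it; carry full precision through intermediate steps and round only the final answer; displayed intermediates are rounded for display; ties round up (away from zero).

1.4488

topology: single-mesh involute geometry — m = 2.124, 26T/38T pair
base radii: r_b1 = 25.315132, r_b2 = 36.999039
tip radii: r_a1 = 30.339216, r_a2 = 43.153308
inv(α') = inv(23.535°) + 2·(+0.284+0.317)·tan α/(26+38) = 0.03295565  ⇒  α' = 25.75866°
a' = a·cos α / cos α' = 67.9680·cos 23.535°/cos 25.75866° = 69.189341
action lengths: √(r_a1²−r_b1²) = 16.721606, √(r_a2²−r_b2²) = 22.209887
base pitch p_b = π·m·cos α = 6.117680
CR = (16.721606 + 22.209887 − 69.189341·sin 25.75866°)/6.117680 = 1.448767
contact ratio ≈ 1.4488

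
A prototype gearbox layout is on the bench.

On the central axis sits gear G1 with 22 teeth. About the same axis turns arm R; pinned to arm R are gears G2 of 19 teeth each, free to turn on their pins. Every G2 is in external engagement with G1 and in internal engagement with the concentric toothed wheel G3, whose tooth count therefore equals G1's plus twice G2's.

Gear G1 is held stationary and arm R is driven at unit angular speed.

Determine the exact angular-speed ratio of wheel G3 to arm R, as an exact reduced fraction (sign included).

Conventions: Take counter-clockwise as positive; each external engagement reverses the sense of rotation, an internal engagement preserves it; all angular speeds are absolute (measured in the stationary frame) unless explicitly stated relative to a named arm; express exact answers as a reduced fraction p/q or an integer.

41/30

topology: planetary set — G1 22T / G2 19T / G3 60T, arm = carrier (Willis)
ring teeth: 22 + 2·19 = 60
22(ω_sun−ω_arm) = −60(ω_ring−ω_arm),  ω_sun = 0, ω_arm = 1
ω_ring = 1 − (22/60)(0−1) = 41/30
ω_out/ω_in = 41/30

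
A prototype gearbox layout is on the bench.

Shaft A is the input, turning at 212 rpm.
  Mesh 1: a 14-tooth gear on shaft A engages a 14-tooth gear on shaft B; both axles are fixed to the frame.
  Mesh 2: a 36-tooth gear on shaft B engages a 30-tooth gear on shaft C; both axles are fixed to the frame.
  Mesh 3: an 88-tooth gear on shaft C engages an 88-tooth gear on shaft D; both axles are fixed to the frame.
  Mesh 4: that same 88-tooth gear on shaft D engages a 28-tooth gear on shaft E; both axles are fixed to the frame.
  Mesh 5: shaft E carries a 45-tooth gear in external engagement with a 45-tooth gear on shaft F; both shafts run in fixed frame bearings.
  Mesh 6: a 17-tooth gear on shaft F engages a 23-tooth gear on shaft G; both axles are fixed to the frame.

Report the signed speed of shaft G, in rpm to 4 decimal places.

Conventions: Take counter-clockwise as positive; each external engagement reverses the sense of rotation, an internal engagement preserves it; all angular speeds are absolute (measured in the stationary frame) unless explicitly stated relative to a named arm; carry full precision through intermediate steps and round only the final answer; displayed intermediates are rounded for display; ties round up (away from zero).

6-mesh fixed-axis compound train (all bearings frame-fixed)
mesh 1 [14T→14T]: ω = 212.0000×14/14 = 212.0000 rpm, sense flips to −
mesh 2 [36T→30T]: ω = 212.0000×36/30 = 254.4000 rpm, sense flips to +
mesh 3 [88T→88T]: ω = 254.4000×88/88 = 254.4000 rpm, sense flips to −
mesh 4 [88T→28T]: ω = 254.4000×88/28 = 799.5429 rpm, sense flips to +
mesh 5 [45T→45T]: ω = 799.5429×45/45 = 799.5429 rpm, sense flips to −
mesh 6 [17T→23T]: ω = 799.5429×17/23 = 590.9665 rpm, sense flips to +
signed output speed = +590.9665 rpm

+590.9665 rpm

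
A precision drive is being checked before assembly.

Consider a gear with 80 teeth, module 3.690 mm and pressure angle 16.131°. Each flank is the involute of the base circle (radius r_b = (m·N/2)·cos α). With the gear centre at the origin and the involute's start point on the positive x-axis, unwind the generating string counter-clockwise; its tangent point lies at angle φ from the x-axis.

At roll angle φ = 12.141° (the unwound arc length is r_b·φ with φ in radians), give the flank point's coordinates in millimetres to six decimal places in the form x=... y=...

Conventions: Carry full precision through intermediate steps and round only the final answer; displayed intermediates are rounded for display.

recognized (one wheel, involute flank): single-mesh tooth geometry, m = 3.690, N = 80
pitch radius r_p = m·N/2 = 3.690·80/2 = 147.600000
base radius r_b = r_p·cos α = 147.600000·cos 16.131° = 141.788836
roll angle φ = 12.141° = 0.21190042 rad
x = r_b·(cos φ + φ·sin φ) = 144.936478
y = r_b·(sin φ − φ·cos φ) = 0.447677

x=144.936478 y=0.447677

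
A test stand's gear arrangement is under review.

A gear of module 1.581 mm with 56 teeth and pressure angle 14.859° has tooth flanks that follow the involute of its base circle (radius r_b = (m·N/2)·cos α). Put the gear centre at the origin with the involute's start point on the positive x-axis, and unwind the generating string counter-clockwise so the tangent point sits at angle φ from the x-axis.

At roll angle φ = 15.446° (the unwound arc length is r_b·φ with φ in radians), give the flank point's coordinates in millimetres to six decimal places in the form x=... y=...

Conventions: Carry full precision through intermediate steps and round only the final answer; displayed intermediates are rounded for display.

recognized (one wheel, involute flank): single-mesh tooth geometry, m = 1.581, N = 56
pitch radius r_p = m·N/2 = 1.581·56/2 = 44.268000
base radius r_b = r_p·cos α = 44.268000·cos 14.859° = 42.787671
roll angle φ = 15.446° = 0.26958356 rad
x = r_b·(cos φ + φ·sin φ) = 44.314339
y = r_b·(sin φ − φ·cos φ) = 0.277407

x=44.314339 y=0.277407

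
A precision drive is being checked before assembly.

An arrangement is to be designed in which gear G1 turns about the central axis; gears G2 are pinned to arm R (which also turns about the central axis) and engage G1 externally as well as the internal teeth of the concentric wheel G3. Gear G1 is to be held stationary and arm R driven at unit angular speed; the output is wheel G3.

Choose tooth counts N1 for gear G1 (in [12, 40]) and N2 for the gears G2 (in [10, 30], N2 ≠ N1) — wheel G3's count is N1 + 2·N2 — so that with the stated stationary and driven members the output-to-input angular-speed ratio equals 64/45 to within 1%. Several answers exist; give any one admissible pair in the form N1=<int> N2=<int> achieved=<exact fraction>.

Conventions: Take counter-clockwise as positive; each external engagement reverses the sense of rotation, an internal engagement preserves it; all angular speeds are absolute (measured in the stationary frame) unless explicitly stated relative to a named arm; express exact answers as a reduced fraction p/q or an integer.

topology: planetary set — design target 64/45, arm = carrier (Willis)
Willis with ω_sun = 0: ω_ring/ω_arm = (N1+N3)/N3; set equal to 64/45  ⇒  N3/N1 = 1/(64/45 − 1) = 45/19
N3 = N1 + 2·N2  ⇒  N2/N1 = (N3/N1 − 1)/2 = (45/19 − 1)/2 = 13/19
smallest multiple with N1 ≥ 12 and N2 ≥ 10: k = 1  ⇒  N1 = 1·19 = 19, N2 = 1·13 = 13 (N1 ≤ 40, N2 ≤ 30, N2 ≠ N1 ✓), N3 = 19 + 2·13 = 45
check: (N1+N3)/N3 with N1 = 19, N3 = 45 gives 64/45; |achieved − target| = 0 ≤ 16/1125 ✓

N1=19 N2=13 achieved=64/45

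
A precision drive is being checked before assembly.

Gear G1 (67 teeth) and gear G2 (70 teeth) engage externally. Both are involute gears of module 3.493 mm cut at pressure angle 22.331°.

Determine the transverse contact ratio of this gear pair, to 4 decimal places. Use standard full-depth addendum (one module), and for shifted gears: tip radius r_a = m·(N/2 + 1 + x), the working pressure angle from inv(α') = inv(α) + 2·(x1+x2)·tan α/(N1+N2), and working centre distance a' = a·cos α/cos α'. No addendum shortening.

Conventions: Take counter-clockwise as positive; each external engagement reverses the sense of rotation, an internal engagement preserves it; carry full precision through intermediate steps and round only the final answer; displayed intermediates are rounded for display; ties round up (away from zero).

recognized (one external pair, fixed centres): single-mesh tooth geometry, m = 3.493, N1 = 67, N2 = 70
base radii: r_b1 = 108.239838, r_b2 = 113.086398
tip radii: r_a1 = 120.508500, r_a2 = 125.748000
no profile shift: α' = α, a' = a
action lengths: √(r_a1²−r_b1²) = 52.975806, √(r_a2²−r_b2²) = 54.991146
base pitch p_b = π·m·cos α = 10.150611
CR = (52.975806 + 54.991146 − 239.270500·sin 22.33100°)/10.150611 = 1.680148
contact ratio ≈ 1.6801

1.6801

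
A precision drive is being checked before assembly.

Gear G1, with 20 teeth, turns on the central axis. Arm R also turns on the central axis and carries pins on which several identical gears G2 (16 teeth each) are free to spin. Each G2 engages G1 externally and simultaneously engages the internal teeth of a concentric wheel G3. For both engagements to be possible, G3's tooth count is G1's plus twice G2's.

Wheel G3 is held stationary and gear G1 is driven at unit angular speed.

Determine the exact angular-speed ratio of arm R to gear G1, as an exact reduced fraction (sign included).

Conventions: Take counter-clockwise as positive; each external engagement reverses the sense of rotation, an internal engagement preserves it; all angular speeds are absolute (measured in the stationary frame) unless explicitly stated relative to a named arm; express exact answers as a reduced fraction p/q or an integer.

5/18

planetary set (20T centre, 16T on arm, 52T internal) — Willis relation
ring teeth: 20 + 2·16 = 52
20(ω_sun−ω_arm) = −52(ω_ring−ω_arm),  ω_ring = 0, ω_sun = 1
20(1−ω_arm) = −52(0−ω_arm)  ⇒  72·ω_arm = 20  ⇒  ω_arm = 5/18
ω_out/ω_in = 5/18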